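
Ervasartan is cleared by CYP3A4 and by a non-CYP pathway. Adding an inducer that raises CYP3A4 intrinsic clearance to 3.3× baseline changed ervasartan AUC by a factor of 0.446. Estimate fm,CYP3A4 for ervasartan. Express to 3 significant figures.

0.540

CL'/CL = 1 / 0.446 = 2.242
3.3·fm + (1 − fm) = 2.242
fm = (2.242 − 1) / (3.3 − 1) = 0.540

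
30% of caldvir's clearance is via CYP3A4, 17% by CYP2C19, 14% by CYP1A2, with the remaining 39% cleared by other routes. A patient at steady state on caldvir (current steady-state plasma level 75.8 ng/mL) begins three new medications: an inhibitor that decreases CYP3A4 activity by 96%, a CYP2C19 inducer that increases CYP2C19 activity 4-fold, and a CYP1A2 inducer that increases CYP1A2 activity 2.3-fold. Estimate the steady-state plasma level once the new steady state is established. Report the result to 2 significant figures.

CYP3A4: 0.3 × 0.04 = 0.012
CYP2C19: 0.17 × 4 = 0.68
CYP1A2: 0.14 × 2.3 = 0.322
Other: 0.39 (unchanged)
Relative clearance = 0.012 + 0.68 + 0.322 + 0.39 = 1.404.
Steady-state plasma level ∝ 1/CL: new value = 75.8 / 1.404 = 54 ng/mL.

54 ng/mL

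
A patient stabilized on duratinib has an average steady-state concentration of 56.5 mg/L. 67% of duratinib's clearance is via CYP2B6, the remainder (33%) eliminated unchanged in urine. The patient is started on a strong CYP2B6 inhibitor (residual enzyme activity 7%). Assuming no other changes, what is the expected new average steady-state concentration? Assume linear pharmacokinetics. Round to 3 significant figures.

150 mg/L

The CYP2B6 pathway (67% of clearance) drops to 0.07× activity: 0.67 × 0.07 = 0.0469.
The remaining 33% of clearance is unaffected.
CL_new/CL_old = 0.0469 + 0.33 = 0.3769.
Average steady-state concentration ∝ 1/CL, so new value = 56.5 / 0.3769 = 150 mg/L.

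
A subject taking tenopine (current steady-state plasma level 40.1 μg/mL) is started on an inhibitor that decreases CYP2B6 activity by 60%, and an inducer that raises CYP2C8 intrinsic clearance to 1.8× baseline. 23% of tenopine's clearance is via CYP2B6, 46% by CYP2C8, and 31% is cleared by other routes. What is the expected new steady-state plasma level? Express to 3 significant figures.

The CYP2B6 pathway (23% of clearance) is reduced to 0.4× activity: 0.23 × 0.4 = 0.092.
The CYP2C8 pathway (46% of clearance) rises to 1.8× activity: 0.46 × 1.8 = 0.828.
Non-CYP routes (31%) are unchanged.
New clearance relative to baseline: 0.092 + 0.828 + 0.31 = 1.23.
Dividing the baseline by the relative clearance: 40.1 / 1.23 = 32.6 μg/mL.

32.6 μg/mL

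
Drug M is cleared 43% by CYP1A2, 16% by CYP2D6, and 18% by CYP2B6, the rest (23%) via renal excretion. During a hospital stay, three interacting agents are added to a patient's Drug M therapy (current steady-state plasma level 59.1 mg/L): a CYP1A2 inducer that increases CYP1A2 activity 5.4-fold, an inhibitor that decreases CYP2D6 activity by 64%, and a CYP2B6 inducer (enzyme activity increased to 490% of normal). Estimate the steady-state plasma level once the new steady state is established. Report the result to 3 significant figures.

16.9 mg/L

CYP1A2: 0.43 × 5.4 = 2.322
CYP2D6: 0.16 × 0.36 = 0.0576
CYP2B6: 0.18 × 4.9 = 0.882
Other: 0.23 (unchanged)
Relative clearance = 2.322 + 0.0576 + 0.882 + 0.23 = 3.4916.
Dividing the baseline by the relative clearance: 59.1 / 3.4916 = 16.9 mg/L.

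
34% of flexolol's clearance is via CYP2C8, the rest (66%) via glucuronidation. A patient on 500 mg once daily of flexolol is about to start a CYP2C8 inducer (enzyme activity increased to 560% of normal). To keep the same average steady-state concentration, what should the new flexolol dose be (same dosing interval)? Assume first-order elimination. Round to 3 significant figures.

1.28 × 10³ mg

The CYP2C8 pathway (34% of clearance) increases to 5.6× activity: 0.34 × 5.6 = 1.904.
Non-CYP routes (66%) are unchanged.
CL_new/CL_old = 1.904 + 0.66 = 2.564.
Exposure is unchanged when dose changes in proportion to clearance. New dose = 500 mg × 2.564 = 1.28 × 10³ mg.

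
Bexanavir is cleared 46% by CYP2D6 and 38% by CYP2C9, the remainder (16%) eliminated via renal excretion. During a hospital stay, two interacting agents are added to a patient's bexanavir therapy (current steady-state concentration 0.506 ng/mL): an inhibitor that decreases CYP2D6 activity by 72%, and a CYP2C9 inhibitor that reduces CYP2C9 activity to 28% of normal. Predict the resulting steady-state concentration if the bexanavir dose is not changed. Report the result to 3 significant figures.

The CYP2D6 pathway (46% of clearance) falls to 0.28× activity: 0.46 × 0.28 = 0.1288.
The CYP2C9 pathway (38% of clearance) drops to 0.28× activity: 0.38 × 0.28 = 0.1064.
The remaining 16% of clearance is unaffected.
CL_new/CL_old = 0.1288 + 0.1064 + 0.16 = 0.3952.
Steady-state concentration ∝ 1/CL: new value = 0.506 / 0.3952 = 1.28 ng/mL.

1.28 ng/mL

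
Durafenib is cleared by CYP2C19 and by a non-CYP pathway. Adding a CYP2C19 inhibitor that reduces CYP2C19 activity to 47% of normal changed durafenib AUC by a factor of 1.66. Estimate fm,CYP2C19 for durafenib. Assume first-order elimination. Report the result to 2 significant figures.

0.75

Let fm be the CYP2C19 fraction. New clearance relative to baseline = fm × 0.47 + (1 − fm).
AUC ratio = 1 / (new CL fraction), so new CL fraction = 1 / 1.66 = 0.6024.
fm × 0.47 + 1 − fm = 0.6024  ⇒  fm × (0.47 − 1) = −0.3976  ⇒  fm = 0.75.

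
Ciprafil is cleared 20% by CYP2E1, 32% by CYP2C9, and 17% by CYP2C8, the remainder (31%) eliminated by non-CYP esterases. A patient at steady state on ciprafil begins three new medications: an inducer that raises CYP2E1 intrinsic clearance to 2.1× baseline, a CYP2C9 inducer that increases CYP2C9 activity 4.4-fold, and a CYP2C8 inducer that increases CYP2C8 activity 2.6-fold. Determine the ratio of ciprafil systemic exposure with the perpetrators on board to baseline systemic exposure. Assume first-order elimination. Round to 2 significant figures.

The CYP2E1 pathway (20% of clearance) increases to 2.1× activity: 0.2 × 2.1 = 0.42.
The CYP2C9 pathway (32% of clearance) increases to 4.4× activity: 0.32 × 4.4 = 1.408.
The CYP2C8 pathway (17% of clearance) rises to 2.6× activity: 0.17 × 2.6 = 0.442.
The remaining 31% of clearance is unaffected.
Relative clearance = 0.42 + 1.408 + 0.442 + 0.31 = 2.58.
Systemic exposure ∝ 1/CL: fold-change = 1 / 2.58 = 0.39.

0.39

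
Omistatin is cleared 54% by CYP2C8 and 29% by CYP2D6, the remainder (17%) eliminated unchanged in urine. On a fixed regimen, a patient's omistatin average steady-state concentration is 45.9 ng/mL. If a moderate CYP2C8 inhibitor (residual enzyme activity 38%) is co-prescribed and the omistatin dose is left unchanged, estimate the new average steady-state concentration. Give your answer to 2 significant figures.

69 ng/mL

The CYP2C8 pathway (54% of clearance) is reduced to 0.38× activity: 0.54 × 0.38 = 0.2052.
CYP2D6 (29%) and the residual 17% are unaffected.
CL_new/CL_old = 0.2052 + 0.29 + 0.17 = 0.6652.
New average steady-state concentration = baseline ÷ relative clearance = 45.9 / 0.6652 = 69 ng/mL.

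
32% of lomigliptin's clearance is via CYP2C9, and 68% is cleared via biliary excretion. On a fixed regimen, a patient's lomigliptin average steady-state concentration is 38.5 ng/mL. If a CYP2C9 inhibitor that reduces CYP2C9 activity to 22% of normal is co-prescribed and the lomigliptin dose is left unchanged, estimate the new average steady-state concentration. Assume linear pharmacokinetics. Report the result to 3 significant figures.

The CYP2C9 pathway (32% of clearance) drops to 0.22× activity: 0.32 × 0.22 = 0.0704.
Non-CYP routes (68%) are unchanged.
CL_new/CL_old = 0.0704 + 0.68 = 0.7504.
New average steady-state concentration = baseline ÷ relative clearance = 38.5 / 0.7504 = 51.3 ng/mL.

51.3 ng/mL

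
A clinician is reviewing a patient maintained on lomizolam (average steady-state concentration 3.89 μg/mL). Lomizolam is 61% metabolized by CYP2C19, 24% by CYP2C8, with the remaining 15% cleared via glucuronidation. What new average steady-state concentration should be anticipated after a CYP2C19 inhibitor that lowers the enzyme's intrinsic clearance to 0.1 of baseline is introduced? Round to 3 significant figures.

The CYP2C19 pathway (61% of clearance) is reduced to 0.1× activity: 0.61 × 0.1 = 0.061.
CYP2C8 (24%) and the residual 15% are unaffected.
New clearance relative to baseline: 0.061 + 0.24 + 0.15 = 0.451.
With dosing unchanged, average steady-state concentration scales as 1/CL: 3.89 / 0.451 = 8.63 μg/mL.

8.63 μg/mL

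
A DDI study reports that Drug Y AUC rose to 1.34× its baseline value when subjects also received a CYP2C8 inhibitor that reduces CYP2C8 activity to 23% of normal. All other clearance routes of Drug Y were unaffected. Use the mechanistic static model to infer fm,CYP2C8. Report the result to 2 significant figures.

0.33

Write x for the fraction cleared via CYP2C8. The observed AUC change means clearance fell to 1/1.34 = 0.7463 of baseline.
Setting x·0.23 + (1 − x) = 0.7463 and solving: x = (0.7463 − 1)/(0.23 − 1) = 0.33.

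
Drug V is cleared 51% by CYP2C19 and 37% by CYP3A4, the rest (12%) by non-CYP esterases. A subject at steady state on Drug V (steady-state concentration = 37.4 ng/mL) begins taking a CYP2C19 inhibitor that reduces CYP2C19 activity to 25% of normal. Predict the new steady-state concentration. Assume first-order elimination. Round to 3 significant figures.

CYP2C19: 0.51 × 0.25 = 0.1275
CYP3A4: 0.37 (unchanged)
Other: 0.12 (unchanged)
Relative clearance = 0.1275 + 0.37 + 0.12 = 0.6175.
Steady-state concentration ∝ 1/CL, so new value = 37.4 / 0.6175 = 60.6 ng/mL.

60.6 ng/mL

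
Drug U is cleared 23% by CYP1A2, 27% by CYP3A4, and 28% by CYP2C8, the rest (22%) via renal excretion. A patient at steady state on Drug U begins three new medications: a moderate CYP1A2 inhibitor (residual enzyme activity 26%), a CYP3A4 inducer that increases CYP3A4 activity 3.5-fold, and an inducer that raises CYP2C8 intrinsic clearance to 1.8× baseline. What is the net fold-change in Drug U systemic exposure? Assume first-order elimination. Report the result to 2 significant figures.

CYP1A2: 0.23 × 0.26 = 0.0598
CYP3A4: 0.27 × 3.5 = 0.945
CYP2C8: 0.28 × 1.8 = 0.504
Other: 0.22 (unchanged)
CL_new/CL_old = 0.0598 + 0.945 + 0.504 + 0.22 = 1.7288.
Systemic exposure ∝ 1/CL: fold-change = 1 / 1.7288 = 0.58.

0.58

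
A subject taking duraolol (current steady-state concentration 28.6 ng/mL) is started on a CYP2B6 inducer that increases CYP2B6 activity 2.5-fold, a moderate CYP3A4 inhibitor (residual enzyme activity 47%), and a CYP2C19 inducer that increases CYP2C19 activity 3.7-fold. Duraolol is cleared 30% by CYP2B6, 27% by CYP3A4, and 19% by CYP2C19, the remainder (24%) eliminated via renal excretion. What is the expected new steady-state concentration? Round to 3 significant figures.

CYP2B6: 0.3 × 2.5 = 0.75
CYP3A4: 0.27 × 0.47 = 0.1269
CYP2C19: 0.19 × 3.7 = 0.703
Other: 0.24 (unchanged)
CL_new/CL_old = 0.75 + 0.1269 + 0.703 + 0.24 = 1.8199.
New steady-state concentration = 28.6 / 1.8199 = 15.7 ng/mL (concentration scales inversely with clearance).

15.7 ng/mL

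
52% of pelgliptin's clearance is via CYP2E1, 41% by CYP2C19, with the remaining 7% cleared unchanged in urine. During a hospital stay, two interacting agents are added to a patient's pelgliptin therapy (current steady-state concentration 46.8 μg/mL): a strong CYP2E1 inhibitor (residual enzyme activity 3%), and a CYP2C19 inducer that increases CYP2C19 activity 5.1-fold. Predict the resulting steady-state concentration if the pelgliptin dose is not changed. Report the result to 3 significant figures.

The CYP2E1 pathway (52% of clearance) falls to 0.03× activity: 0.52 × 0.03 = 0.0156.
The CYP2C19 pathway (41% of clearance) rises to 5.1× activity: 0.41 × 5.1 = 2.091.
Non-CYP routes (7%) are unchanged.
New clearance relative to baseline: 0.0156 + 2.091 + 0.07 = 2.1766.
Steady-state concentration ∝ 1/CL: new value = 46.8 / 2.1766 = 21.5 μg/mL.

21.5 μg/mL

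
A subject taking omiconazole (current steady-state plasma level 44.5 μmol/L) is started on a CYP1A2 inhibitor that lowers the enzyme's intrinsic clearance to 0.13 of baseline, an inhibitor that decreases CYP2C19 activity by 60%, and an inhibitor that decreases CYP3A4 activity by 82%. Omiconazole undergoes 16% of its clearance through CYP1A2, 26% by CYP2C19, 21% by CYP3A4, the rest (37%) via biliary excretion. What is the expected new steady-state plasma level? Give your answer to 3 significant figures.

83.6 μmol/L

The CYP1A2 pathway (16% of clearance) is reduced to 0.13× activity: 0.16 × 0.13 = 0.0208.
The CYP2C19 pathway (26% of clearance) drops to 0.4× activity: 0.26 × 0.4 = 0.104.
The CYP3A4 pathway (21% of clearance) falls to 0.18× activity: 0.21 × 0.18 = 0.0378.
Non-CYP routes (37%) are unchanged.
New clearance relative to baseline: 0.0208 + 0.104 + 0.0378 + 0.37 = 0.5326.
New steady-state plasma level = 44.5 / 0.5326 = 83.6 μmol/L (concentration scales inversely with clearance).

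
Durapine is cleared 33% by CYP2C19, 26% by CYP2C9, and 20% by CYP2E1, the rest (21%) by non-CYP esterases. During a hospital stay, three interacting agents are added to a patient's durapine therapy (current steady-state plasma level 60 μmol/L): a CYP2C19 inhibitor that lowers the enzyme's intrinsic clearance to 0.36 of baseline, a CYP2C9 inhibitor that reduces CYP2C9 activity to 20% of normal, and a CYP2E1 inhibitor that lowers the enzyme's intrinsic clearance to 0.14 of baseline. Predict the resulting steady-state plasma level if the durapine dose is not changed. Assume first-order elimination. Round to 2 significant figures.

The CYP2C19 pathway (33% of clearance) drops to 0.36× activity: 0.33 × 0.36 = 0.1188.
The CYP2C9 pathway (26% of clearance) is reduced to 0.2× activity: 0.26 × 0.2 = 0.052.
The CYP2E1 pathway (20% of clearance) is reduced to 0.14× activity: 0.2 × 0.14 = 0.028.
Non-CYP routes (21%) are unchanged.
CL_new/CL_old = 0.1188 + 0.052 + 0.028 + 0.21 = 0.4088.
New steady-state plasma level = 60 / 0.4088 = 1.5 × 10² μmol/L (concentration scales inversely with clearance).

1.5 × 10² μmol/L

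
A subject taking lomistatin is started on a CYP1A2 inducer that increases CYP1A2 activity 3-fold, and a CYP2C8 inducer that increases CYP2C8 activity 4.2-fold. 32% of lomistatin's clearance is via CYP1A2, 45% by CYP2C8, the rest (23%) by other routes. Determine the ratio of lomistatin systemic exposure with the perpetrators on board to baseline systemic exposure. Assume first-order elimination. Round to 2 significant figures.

0.32

The CYP1A2 pathway (32% of clearance) increases to 3× activity: 0.32 × 3 = 0.96.
The CYP2C8 pathway (45% of clearance) rises to 4.2× activity: 0.45 × 4.2 = 1.89.
The remaining 23% of clearance is unaffected.
Relative clearance = 0.96 + 1.89 + 0.23 = 3.08.
Because systemic exposure varies inversely with clearance, the combined effect is 1 / 3.08 = 0.32.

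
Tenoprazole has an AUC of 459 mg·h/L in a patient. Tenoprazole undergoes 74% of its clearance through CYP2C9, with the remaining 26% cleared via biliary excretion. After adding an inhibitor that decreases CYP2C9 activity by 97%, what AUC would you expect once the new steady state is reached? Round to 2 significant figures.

1.6 × 10³ mg·h/L

The CYP2C9 pathway (74% of clearance) is reduced to 0.03× activity: 0.74 × 0.03 = 0.0222.
The remaining 26% of clearance is unaffected.
Relative clearance = 0.0222 + 0.26 = 0.2822.
With dosing unchanged, AUC scales as 1/CL: 459 / 0.2822 = 1.6 × 10³ mg·h/L.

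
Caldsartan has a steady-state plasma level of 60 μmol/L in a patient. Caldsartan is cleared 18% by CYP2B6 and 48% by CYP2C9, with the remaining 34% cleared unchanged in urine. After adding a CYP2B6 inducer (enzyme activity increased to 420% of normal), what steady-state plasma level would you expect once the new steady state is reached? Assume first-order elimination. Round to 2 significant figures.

The CYP2B6 pathway (18% of clearance) increases to 4.2× activity: 0.18 × 4.2 = 0.756.
CYP2C9 (48%) and the residual 34% are unaffected.
Relative clearance = 0.756 + 0.48 + 0.34 = 1.576.
New steady-state plasma level = baseline ÷ relative clearance = 60 / 1.576 = 38 μmol/L.

38 μmol/L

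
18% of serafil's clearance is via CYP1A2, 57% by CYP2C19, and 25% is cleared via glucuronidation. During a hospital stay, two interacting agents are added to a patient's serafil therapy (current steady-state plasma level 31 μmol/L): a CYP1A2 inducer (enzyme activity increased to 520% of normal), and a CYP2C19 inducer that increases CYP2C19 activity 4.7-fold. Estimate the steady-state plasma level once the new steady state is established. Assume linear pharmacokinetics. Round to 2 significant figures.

8.0 μmol/L

The CYP1A2 pathway (18% of clearance) increases to 5.2× activity: 0.18 × 5.2 = 0.936.
The CYP2C19 pathway (57% of clearance) rises to 4.7× activity: 0.57 × 4.7 = 2.679.
The remaining 25% of clearance is unaffected.
CL_new/CL_old = 0.936 + 2.679 + 0.25 = 3.865.
Dividing the baseline by the relative clearance: 31 / 3.865 = 8.0 μmol/L.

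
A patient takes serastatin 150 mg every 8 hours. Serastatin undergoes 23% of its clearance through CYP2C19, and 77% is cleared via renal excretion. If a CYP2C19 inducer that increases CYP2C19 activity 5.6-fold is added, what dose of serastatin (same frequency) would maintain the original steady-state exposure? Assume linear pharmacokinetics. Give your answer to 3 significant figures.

309 mg

CYP2C19: 0.23 × 5.6 = 1.288
Other: 0.77 (unchanged)
CL_new/CL_old = 1.288 + 0.77 = 2.058.
Css,avg = (dose rate)/CL, so holding Css fixed requires dose ∝ CL: 150 × 2.058 = 309 mg.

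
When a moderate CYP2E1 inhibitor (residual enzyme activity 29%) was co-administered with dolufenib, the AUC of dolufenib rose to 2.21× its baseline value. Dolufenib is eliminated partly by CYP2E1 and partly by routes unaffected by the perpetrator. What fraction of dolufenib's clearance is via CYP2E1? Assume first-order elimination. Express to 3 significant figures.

0.771

Call the CYP2E1 fraction fm. After the interaction, CL_new/CL_old = fm × 0.29 + (1 − fm).
AUC ratio = 1 / (new CL fraction), so new CL fraction = 1 / 2.21 = 0.4525.
fm × 0.29 + 1 − fm = 0.4525  ⇒  fm × (0.29 − 1) = −0.5475  ⇒  fm = 0.771.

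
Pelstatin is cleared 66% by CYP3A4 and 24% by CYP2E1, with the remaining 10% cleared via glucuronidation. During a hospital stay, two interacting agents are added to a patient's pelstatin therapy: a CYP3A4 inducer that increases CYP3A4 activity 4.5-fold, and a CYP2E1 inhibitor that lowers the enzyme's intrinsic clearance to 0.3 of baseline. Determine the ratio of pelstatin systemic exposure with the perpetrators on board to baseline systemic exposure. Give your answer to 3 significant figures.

CYP3A4: 0.66 × 4.5 = 2.97
CYP2E1: 0.24 × 0.3 = 0.072
Other: 0.1 (unchanged)
New clearance relative to baseline: 2.97 + 0.072 + 0.1 = 3.142.
Net systemic exposure ratio = 1 / 3.142 = 0.318.

0.318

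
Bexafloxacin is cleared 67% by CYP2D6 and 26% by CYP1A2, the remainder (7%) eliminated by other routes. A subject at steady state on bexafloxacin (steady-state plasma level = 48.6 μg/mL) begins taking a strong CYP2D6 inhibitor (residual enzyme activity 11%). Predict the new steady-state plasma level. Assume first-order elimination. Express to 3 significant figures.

120 μg/mL

The CYP2D6 pathway (67% of clearance) falls to 0.11× activity: 0.67 × 0.11 = 0.0737.
CYP1A2 (26%) and the residual 7% are unaffected.
CL_new/CL_old = 0.0737 + 0.26 + 0.07 = 0.4037.
With dosing unchanged, steady-state plasma level scales as 1/CL: 48.6 / 0.4037 = 120 μg/mL.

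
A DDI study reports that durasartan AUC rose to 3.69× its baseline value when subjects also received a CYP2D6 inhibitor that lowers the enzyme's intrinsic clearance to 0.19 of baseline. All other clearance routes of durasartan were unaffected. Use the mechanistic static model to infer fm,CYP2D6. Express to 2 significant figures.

Call the CYP2D6 fraction fm. After the interaction, CL_new/CL_old = fm × 0.19 + (1 − fm).
AUC ratio = 1 / (new CL fraction), so new CL fraction = 1 / 3.69 = 0.271.
fm × 0.19 + 1 − fm = 0.271  ⇒  fm × (0.19 − 1) = −0.729  ⇒  fm = 0.90.

0.90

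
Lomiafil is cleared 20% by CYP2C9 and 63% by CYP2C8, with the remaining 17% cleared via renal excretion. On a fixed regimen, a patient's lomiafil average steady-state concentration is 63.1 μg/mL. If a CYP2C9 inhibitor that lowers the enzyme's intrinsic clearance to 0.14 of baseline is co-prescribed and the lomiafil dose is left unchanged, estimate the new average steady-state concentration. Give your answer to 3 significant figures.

76.2 μg/mL

CYP2C9: 0.2 × 0.14 = 0.028
CYP2C8: 0.63 (unchanged)
Other: 0.17 (unchanged)
CL_new/CL_old = 0.028 + 0.63 + 0.17 = 0.828.
Average steady-state concentration ∝ 1/CL, so new value = 63.1 / 0.828 = 76.2 μg/mL.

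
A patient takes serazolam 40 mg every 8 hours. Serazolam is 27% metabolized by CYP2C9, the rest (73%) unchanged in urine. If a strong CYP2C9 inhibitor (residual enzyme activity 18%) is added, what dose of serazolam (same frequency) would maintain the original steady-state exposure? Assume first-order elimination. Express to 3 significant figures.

31.1 mg

The CYP2C9 pathway (27% of clearance) is reduced to 0.18× activity: 0.27 × 0.18 = 0.0486.
Non-CYP routes (73%) are unchanged.
Relative clearance = 0.0486 + 0.73 = 0.7786.
Exposure is unchanged when dose changes in proportion to clearance. New dose = 40 mg × 0.7786 = 31.1 mg.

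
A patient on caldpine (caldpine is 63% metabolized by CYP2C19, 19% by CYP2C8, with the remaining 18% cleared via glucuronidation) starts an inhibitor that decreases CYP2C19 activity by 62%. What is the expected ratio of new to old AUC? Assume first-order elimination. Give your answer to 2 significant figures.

1.6

CYP2C19: 0.63 × 0.38 = 0.2394
CYP2C8: 0.19 (unchanged)
Other: 0.18 (unchanged)
New clearance relative to baseline: 0.2394 + 0.19 + 0.18 = 0.6094.
AUC is inversely proportional to clearance, so the fold-change is 1 / 0.6094 = 1.6.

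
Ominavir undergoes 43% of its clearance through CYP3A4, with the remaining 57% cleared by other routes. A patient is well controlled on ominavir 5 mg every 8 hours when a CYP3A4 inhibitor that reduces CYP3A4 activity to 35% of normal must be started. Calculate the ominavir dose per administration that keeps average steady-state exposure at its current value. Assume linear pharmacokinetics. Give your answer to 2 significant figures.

3.6 mg

CYP3A4: 0.43 × 0.35 = 0.1505
Other: 0.57 (unchanged)
CL_new/CL_old = 0.1505 + 0.57 = 0.7205.
To maintain the same steady-state level, dose must scale with clearance: new dose = 5 × 0.7205 = 3.6 mg.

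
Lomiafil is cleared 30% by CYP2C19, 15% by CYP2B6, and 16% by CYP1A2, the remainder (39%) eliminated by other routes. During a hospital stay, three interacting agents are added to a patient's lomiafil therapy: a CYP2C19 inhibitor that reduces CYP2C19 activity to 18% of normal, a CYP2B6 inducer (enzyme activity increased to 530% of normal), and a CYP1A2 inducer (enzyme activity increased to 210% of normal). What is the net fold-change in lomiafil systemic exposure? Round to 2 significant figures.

The CYP2C19 pathway (30% of clearance) drops to 0.18× activity: 0.3 × 0.18 = 0.054.
The CYP2B6 pathway (15% of clearance) is boosted to 5.3× activity: 0.15 × 5.3 = 0.795.
The CYP1A2 pathway (16% of clearance) increases to 2.1× activity: 0.16 × 2.1 = 0.336.
The remaining 39% of clearance is unaffected.
Relative clearance = 0.054 + 0.795 + 0.336 + 0.39 = 1.575.
Systemic exposure ∝ 1/CL: fold-change = 1 / 1.575 = 0.63.

0.63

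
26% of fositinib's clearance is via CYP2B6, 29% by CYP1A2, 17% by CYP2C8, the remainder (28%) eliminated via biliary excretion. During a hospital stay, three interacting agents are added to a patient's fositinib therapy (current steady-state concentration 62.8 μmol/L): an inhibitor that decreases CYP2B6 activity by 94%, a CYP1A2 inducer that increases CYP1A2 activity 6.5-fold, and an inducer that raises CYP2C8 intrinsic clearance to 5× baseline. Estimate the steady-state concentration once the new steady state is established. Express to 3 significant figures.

20.7 μmol/L

The CYP2B6 pathway (26% of clearance) is reduced to 0.06× activity: 0.26 × 0.06 = 0.0156.
The CYP1A2 pathway (29% of clearance) is boosted to 6.5× activity: 0.29 × 6.5 = 1.885.
The CYP2C8 pathway (17% of clearance) is boosted to 5× activity: 0.17 × 5 = 0.85.
Non-CYP routes (28%) are unchanged.
Relative clearance = 0.0156 + 1.885 + 0.85 + 0.28 = 3.0306.
New steady-state concentration = 62.8 / 3.0306 = 20.7 μmol/L (concentration scales inversely with clearance).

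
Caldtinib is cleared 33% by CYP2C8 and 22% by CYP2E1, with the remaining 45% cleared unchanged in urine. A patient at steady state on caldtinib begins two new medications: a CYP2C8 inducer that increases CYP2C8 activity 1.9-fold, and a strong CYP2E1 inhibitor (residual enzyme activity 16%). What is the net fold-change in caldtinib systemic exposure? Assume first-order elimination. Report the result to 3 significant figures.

0.899

The CYP2C8 pathway (33% of clearance) increases to 1.9× activity: 0.33 × 1.9 = 0.627.
The CYP2E1 pathway (22% of clearance) drops to 0.16× activity: 0.22 × 0.16 = 0.0352.
Non-CYP routes (45%) are unchanged.
CL_new/CL_old = 0.627 + 0.0352 + 0.45 = 1.1122.
Because systemic exposure varies inversely with clearance, the combined effect is 1 / 1.1122 = 0.899.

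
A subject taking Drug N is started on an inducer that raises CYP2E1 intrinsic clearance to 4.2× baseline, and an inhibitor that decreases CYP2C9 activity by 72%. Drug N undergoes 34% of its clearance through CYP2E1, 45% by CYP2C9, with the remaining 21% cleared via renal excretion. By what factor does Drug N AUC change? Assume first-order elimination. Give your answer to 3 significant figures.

0.567

The CYP2E1 pathway (34% of clearance) increases to 4.2× activity: 0.34 × 4.2 = 1.428.
The CYP2C9 pathway (45% of clearance) falls to 0.28× activity: 0.45 × 0.28 = 0.126.
The remaining 21% of clearance is unaffected.
New clearance relative to baseline: 1.428 + 0.126 + 0.21 = 1.764.
Net AUC ratio = 1 / 1.764 = 0.567.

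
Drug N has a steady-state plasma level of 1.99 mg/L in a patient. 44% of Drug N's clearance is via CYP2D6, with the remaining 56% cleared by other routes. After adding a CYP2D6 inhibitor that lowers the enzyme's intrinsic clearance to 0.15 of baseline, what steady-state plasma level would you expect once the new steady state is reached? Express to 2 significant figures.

3.2 mg/L

The CYP2D6 pathway (44% of clearance) drops to 0.15× activity: 0.44 × 0.15 = 0.066.
The remaining 56% of clearance is unaffected.
Relative clearance = 0.066 + 0.56 = 0.626.
New steady-state plasma level = baseline ÷ relative clearance = 1.99 / 0.626 = 3.2 mg/L.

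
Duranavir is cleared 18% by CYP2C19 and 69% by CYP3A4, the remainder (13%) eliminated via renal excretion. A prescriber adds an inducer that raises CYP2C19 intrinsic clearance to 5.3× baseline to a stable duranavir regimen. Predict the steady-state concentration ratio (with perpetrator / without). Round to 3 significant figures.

The CYP2C19 pathway (18% of clearance) increases to 5.3× activity: 0.18 × 5.3 = 0.954.
CYP3A4 (69%) and the residual 13% are unaffected.
New clearance relative to baseline: 0.954 + 0.69 + 0.13 = 1.774.
Steady-state concentration ratio = CL_old/CL_new = 1 / 1.774 = 0.564.

0.564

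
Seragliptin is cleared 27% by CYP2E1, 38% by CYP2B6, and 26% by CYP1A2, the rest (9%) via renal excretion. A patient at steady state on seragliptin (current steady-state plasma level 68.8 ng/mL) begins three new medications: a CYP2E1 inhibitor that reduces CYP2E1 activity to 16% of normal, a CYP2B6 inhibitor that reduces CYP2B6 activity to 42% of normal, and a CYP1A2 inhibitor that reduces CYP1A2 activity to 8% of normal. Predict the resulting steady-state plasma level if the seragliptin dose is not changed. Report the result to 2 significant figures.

The CYP2E1 pathway (27% of clearance) falls to 0.16× activity: 0.27 × 0.16 = 0.0432.
The CYP2B6 pathway (38% of clearance) falls to 0.42× activity: 0.38 × 0.42 = 0.1596.
The CYP1A2 pathway (26% of clearance) is reduced to 0.08× activity: 0.26 × 0.08 = 0.0208.
Non-CYP routes (9%) are unchanged.
CL_new/CL_old = 0.0432 + 0.1596 + 0.0208 + 0.09 = 0.3136.
New steady-state plasma level = 68.8 / 0.3136 = 2.2 × 10² ng/mL (concentration scales inversely with clearance).

2.2 × 10² ng/mL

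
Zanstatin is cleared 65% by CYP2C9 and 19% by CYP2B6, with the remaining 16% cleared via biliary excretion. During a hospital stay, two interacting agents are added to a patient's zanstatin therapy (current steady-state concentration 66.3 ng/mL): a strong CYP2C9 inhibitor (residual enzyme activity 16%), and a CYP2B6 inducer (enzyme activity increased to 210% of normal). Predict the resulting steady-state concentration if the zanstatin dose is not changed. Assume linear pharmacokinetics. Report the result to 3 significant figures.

100 ng/mL

The CYP2C9 pathway (65% of clearance) falls to 0.16× activity: 0.65 × 0.16 = 0.104.
The CYP2B6 pathway (19% of clearance) is boosted to 2.1× activity: 0.19 × 2.1 = 0.399.
Non-CYP routes (16%) are unchanged.
CL_new/CL_old = 0.104 + 0.399 + 0.16 = 0.663.
Dividing the baseline by the relative clearance: 66.3 / 0.663 = 100 ng/mL.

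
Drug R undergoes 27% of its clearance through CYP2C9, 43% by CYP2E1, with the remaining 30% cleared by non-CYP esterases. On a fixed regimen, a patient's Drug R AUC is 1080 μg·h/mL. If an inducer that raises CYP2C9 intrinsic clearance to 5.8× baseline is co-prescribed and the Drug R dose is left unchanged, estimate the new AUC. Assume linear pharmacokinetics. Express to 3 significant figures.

470 μg·h/mL

The CYP2C9 pathway (27% of clearance) increases to 5.8× activity: 0.27 × 5.8 = 1.566.
CYP2E1 (43%) and the residual 30% are unaffected.
New clearance relative to baseline: 1.566 + 0.43 + 0.3 = 2.296.
With dosing unchanged, AUC scales as 1/CL: 1080 / 2.296 = 470 μg·h/mL.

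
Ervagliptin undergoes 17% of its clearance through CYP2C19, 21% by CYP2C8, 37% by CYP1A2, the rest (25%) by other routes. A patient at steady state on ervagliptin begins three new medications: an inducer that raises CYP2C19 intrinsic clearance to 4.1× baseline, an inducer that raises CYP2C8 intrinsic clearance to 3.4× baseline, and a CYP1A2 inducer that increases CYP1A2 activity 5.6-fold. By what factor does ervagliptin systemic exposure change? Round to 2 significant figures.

0.27

The CYP2C19 pathway (17% of clearance) increases to 4.1× activity: 0.17 × 4.1 = 0.697.
The CYP2C8 pathway (21% of clearance) is boosted to 3.4× activity: 0.21 × 3.4 = 0.714.
The CYP1A2 pathway (37% of clearance) is boosted to 5.6× activity: 0.37 × 5.6 = 2.072.
The remaining 25% of clearance is unaffected.
CL_new/CL_old = 0.697 + 0.714 + 2.072 + 0.25 = 3.733.
Because systemic exposure varies inversely with clearance, the combined effect is 1 / 3.733 = 0.27.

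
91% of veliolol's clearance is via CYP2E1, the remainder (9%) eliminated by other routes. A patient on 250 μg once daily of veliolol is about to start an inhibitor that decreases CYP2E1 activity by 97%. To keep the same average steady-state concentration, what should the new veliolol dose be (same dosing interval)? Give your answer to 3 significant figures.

29.3 μg

The CYP2E1 pathway (91% of clearance) drops to 0.03× activity: 0.91 × 0.03 = 0.0273.
The remaining 9% of clearance is unaffected.
New clearance relative to baseline: 0.0273 + 0.09 = 0.1173.
Exposure is unchanged when dose changes in proportion to clearance. New dose = 250 μg × 0.1173 = 29.3 μg.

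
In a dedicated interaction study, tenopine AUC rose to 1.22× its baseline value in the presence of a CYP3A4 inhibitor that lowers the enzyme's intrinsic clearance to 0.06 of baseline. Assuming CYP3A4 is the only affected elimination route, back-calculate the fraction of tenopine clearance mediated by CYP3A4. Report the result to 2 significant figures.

0.19

CL'/CL = 1 / 1.22 = 0.8197
0.06·fm + (1 − fm) = 0.8197
fm = (0.8197 − 1) / (0.06 − 1) = 0.19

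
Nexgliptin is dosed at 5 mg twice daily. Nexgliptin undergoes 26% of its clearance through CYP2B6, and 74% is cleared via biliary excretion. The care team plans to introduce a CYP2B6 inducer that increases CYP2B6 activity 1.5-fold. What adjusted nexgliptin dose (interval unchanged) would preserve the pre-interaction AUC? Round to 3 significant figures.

CYP2B6: 0.26 × 1.5 = 0.39
Other: 0.74 (unchanged)
CL_new/CL_old = 0.39 + 0.74 = 1.13.
To maintain the same steady-state level, dose must scale with clearance: new dose = 5 × 1.13 = 5.65 mg.

5.65 mg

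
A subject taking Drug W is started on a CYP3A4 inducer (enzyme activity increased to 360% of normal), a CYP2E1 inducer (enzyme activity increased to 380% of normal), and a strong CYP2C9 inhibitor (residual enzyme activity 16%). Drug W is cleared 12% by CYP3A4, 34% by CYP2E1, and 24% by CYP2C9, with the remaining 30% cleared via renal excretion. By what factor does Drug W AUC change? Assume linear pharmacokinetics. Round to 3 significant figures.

0.485

CYP3A4: 0.12 × 3.6 = 0.432
CYP2E1: 0.34 × 3.8 = 1.292
CYP2C9: 0.24 × 0.16 = 0.0384
Other: 0.3 (unchanged)
Relative clearance = 0.432 + 1.292 + 0.0384 + 0.3 = 2.0624.
Net AUC ratio = 1 / 2.0624 = 0.485.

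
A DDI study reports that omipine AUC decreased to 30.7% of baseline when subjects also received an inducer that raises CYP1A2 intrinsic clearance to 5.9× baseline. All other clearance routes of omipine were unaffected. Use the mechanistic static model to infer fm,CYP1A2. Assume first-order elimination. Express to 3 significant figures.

Call the CYP1A2 fraction fm. After the interaction, CL_new/CL_old = fm × 5.9 + (1 − fm).
AUC ratio = 1 / (new CL fraction), so new CL fraction = 1 / 0.307 = 3.257.
fm × 5.9 + 1 − fm = 3.257  ⇒  fm × (5.9 − 1) = 2.257  ⇒  fm = 0.461.

0.461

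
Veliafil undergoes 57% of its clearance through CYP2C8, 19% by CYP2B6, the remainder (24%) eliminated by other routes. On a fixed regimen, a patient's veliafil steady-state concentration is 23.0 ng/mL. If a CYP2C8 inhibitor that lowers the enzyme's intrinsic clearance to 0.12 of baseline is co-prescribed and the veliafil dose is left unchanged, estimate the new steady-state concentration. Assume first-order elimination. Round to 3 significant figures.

46.1 ng/mL

The CYP2C8 pathway (57% of clearance) drops to 0.12× activity: 0.57 × 0.12 = 0.0684.
CYP2B6 (19%) and the residual 24% are unaffected.
CL_new/CL_old = 0.0684 + 0.19 + 0.24 = 0.4984.
New steady-state concentration = baseline ÷ relative clearance = 23.0 / 0.4984 = 46.1 ng/mL.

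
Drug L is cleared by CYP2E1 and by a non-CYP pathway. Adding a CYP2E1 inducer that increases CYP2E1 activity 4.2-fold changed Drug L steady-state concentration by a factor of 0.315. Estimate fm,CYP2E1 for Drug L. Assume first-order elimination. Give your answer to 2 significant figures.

Write x for the fraction cleared via CYP2E1. The observed steady-state concentration change means clearance rose to 1/0.315 = 3.175 of baseline.
Setting x·4.2 + (1 − x) = 3.175 and solving: x = (3.175 − 1)/(4.2 − 1) = 0.68.

0.68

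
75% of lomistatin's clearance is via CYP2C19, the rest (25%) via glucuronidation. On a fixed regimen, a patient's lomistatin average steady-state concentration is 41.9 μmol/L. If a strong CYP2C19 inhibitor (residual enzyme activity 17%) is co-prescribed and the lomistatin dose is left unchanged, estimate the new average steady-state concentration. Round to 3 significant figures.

CYP2C19: 0.75 × 0.17 = 0.1275
Other: 0.25 (unchanged)
New clearance relative to baseline: 0.1275 + 0.25 = 0.3775.
Average steady-state concentration ∝ 1/CL, so new value = 41.9 / 0.3775 = 111 μmol/L.

111 μmol/L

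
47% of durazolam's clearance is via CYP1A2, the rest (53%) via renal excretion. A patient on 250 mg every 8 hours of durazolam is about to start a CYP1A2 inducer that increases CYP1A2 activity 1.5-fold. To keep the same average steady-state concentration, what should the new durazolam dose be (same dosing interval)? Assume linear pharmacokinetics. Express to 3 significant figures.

CYP1A2: 0.47 × 1.5 = 0.705
Other: 0.53 (unchanged)
Relative clearance = 0.705 + 0.53 = 1.235.
Css,avg = (dose rate)/CL, so holding Css fixed requires dose ∝ CL: 250 × 1.235 = 309 mg.

309 mg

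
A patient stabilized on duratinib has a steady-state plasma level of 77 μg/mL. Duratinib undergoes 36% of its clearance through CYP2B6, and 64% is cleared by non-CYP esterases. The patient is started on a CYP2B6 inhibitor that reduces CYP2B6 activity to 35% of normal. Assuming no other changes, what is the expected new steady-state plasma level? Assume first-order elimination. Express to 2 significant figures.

1.0 × 10² μg/mL

The CYP2B6 pathway (36% of clearance) drops to 0.35× activity: 0.36 × 0.35 = 0.126.
The remaining 64% of clearance is unaffected.
New clearance relative to baseline: 0.126 + 0.64 = 0.766.
Steady-state plasma level ∝ 1/CL, so new value = 77 / 0.766 = 1.0 × 10² μg/mL.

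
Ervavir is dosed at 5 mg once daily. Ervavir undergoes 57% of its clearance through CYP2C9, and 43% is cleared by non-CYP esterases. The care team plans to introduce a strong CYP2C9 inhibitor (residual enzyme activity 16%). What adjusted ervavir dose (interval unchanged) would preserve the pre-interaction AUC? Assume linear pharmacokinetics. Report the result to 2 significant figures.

2.6 mg

CYP2C9: 0.57 × 0.16 = 0.0912
Other: 0.43 (unchanged)
Relative clearance = 0.0912 + 0.43 = 0.5212.
Css,avg = (dose rate)/CL, so holding Css fixed requires dose ∝ CL: 5 × 0.5212 = 2.6 mg.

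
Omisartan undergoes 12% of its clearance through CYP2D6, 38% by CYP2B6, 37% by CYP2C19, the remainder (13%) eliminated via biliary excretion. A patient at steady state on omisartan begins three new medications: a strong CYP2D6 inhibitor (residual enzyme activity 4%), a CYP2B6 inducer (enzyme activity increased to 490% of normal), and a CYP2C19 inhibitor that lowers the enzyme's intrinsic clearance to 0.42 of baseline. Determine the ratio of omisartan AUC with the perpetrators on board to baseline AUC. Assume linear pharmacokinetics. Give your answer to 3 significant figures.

The CYP2D6 pathway (12% of clearance) is reduced to 0.04× activity: 0.12 × 0.04 = 0.0048.
The CYP2B6 pathway (38% of clearance) rises to 4.9× activity: 0.38 × 4.9 = 1.862.
The CYP2C19 pathway (37% of clearance) is reduced to 0.42× activity: 0.37 × 0.42 = 0.1554.
Non-CYP routes (13%) are unchanged.
Relative clearance = 0.0048 + 1.862 + 0.1554 + 0.13 = 2.1522.
AUC ∝ 1/CL: fold-change = 1 / 2.1522 = 0.465.

0.465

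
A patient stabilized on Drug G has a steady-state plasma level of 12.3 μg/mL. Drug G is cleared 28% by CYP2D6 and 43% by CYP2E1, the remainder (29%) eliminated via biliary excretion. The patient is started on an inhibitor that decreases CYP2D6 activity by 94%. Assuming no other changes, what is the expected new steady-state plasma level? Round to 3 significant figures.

CYP2D6: 0.28 × 0.06 = 0.0168
CYP2E1: 0.43 (unchanged)
Other: 0.29 (unchanged)
New clearance relative to baseline: 0.0168 + 0.43 + 0.29 = 0.7368.
Steady-state plasma level ∝ 1/CL, so new value = 12.3 / 0.7368 = 16.7 μg/mL.

16.7 μg/mL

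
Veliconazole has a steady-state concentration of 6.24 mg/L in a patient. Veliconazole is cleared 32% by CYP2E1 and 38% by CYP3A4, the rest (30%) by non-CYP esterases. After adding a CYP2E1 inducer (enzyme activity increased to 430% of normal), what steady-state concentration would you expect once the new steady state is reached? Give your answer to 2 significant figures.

The CYP2E1 pathway (32% of clearance) rises to 4.3× activity: 0.32 × 4.3 = 1.376.
CYP3A4 (38%) and the residual 30% are unaffected.
New clearance relative to baseline: 1.376 + 0.38 + 0.3 = 2.056.
New steady-state concentration = baseline ÷ relative clearance = 6.24 / 2.056 = 3.0 mg/L.

3.0 mg/L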